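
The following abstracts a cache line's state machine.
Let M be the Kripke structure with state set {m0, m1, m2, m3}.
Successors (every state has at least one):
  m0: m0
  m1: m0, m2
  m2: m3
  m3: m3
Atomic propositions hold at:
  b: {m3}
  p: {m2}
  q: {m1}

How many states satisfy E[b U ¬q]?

3

Sat(¬q) = {m0, m2, m3}
E[b U ¬q]: least fixpoint, start Z0 = Sat(¬q) = {m0, m2, m3}, add states in Sat(b) with some successor in Z. Already a fixed point.
Sat(E[b U ¬q]) = {m0, m2, m3}
|Sat(E[b U ¬q])| = |{m0, m2, m3}| = 3.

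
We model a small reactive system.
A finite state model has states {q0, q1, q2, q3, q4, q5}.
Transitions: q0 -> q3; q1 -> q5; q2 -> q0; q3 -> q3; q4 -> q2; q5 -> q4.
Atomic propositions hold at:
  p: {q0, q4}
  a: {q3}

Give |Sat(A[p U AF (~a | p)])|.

5

Sat(~a) = {q0, q1, q2, q4, q5}
Sat(~a | p) = {q0, q1, q2, q4, q5}
AF (~a | p): least fixpoint, start Z0 = {q0, q1, q2, q4, q5}, add states with every successor in Z. Already a fixed point.
Sat(AF (~a | p)) = {q0, q1, q2, q4, q5}
A[p U AF (~a | p)]: least fixpoint, start Z0 = Sat(AF (~a | p)) = {q0, q1, q2, q4, q5}, add states in Sat(p) with every successor in Z. Already a fixed point.
Sat(A[p U AF (~a | p)]) = {q0, q1, q2, q4, q5}
|Sat(A[p U AF (~a | p)])| = |{q0, q1, q2, q4, q5}| = 5.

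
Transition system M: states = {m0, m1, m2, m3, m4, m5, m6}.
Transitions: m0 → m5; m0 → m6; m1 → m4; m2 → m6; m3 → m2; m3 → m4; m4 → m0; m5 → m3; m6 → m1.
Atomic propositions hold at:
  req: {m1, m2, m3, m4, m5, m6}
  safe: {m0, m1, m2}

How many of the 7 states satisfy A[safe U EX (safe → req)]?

6

Sat(safe → req) = {m1, m2, m3, m4, m5, m6}
Sat(EX (safe → req)) = {s : some successor in {m1, m2, m3, m4, m5, m6}} = {m0, m1, m2, m3, m5, m6}
A[safe U EX (safe → req)]: least fixpoint, start Z0 = Sat(EX (safe → req)) = {m0, m1, m2, m3, m5, m6}, add states in Sat(safe) with every successor in Z. Already a fixed point.
Sat(A[safe U EX (safe → req)]) = {m0, m1, m2, m3, m5, m6}
|Sat(A[safe U EX (safe → req)])| = |{m0, m1, m2, m3, m5, m6}| = 6.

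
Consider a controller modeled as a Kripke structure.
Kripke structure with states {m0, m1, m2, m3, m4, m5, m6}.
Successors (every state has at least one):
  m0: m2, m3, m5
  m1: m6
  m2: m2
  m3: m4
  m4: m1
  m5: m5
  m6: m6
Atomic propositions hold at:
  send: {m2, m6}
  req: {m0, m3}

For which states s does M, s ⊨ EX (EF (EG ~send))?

{m0, m5}

Sat(~send) = {m0, m1, m3, m4, m5}
EG ~send: greatest fixpoint, start Z0 = {m0, m1, m3, m4, m5}, keep only states in Sat with some successor in Z. Z1 = {m0, m3, m4, m5}; Z2 = {m0, m3, m5}; Z3 = {m0, m5}; fixed.
Sat(EG ~send) = {m0, m5}
EF (EG ~send): least fixpoint, start Z0 = {m0, m5}, add states with some successor in Z. Already a fixed point.
Sat(EF (EG ~send)) = {m0, m5}
Sat(EX (EF (EG ~send))) = {s : some successor in {m0, m5}} = {m0, m5}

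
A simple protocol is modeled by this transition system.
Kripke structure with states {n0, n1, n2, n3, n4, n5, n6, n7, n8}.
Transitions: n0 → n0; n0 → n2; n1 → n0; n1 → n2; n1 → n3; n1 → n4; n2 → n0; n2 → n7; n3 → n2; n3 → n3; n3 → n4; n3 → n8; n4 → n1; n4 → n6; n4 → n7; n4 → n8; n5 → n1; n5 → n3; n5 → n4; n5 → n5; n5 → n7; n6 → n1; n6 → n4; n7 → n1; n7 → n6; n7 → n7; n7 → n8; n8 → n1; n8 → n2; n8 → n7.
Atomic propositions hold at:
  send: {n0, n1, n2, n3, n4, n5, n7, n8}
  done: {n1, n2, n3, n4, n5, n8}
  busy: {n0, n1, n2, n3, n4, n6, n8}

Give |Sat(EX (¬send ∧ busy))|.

Sat(¬send) = {n6}
Sat(¬send ∧ busy) = {n6}
Sat(EX (¬send ∧ busy)) = {s : some successor in {n6}} = {n4, n7}
|Sat(EX (¬send ∧ busy))| = |{n4, n7}| = 2.

2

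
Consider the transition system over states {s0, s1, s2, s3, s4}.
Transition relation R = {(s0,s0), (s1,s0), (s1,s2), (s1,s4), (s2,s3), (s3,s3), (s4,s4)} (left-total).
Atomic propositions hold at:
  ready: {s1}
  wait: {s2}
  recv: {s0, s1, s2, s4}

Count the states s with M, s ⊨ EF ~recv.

3

Sat(~recv) = {s3}
EF ~recv: least fixpoint, start Z0 = {s3}, add states with some successor in Z. Z1 = {s2, s3}; Z2 = {s1, s2, s3}; fixed.
Sat(EF ~recv) = {s1, s2, s3}
|Sat(EF ~recv)| = |{s1, s2, s3}| = 3.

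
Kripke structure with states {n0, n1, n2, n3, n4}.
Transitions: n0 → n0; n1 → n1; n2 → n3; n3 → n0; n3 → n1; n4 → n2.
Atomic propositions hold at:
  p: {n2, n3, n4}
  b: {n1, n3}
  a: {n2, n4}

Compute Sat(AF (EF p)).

{n2, n3, n4}

EF p: least fixpoint, start Z0 = {n2, n3, n4}, add states with some successor in Z. Already a fixed point.
Sat(EF p) = {n2, n3, n4}
AF (EF p): least fixpoint, start Z0 = {n2, n3, n4}, add states with every successor in Z. Already a fixed point.
Sat(AF (EF p)) = {n2, n3, n4}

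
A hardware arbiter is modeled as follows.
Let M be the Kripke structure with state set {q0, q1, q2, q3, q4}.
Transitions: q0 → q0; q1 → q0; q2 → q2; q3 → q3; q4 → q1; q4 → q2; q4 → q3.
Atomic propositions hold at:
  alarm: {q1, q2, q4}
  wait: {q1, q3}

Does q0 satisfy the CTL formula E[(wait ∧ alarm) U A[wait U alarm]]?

Sat(wait ∧ alarm) = {q1}
A[wait U alarm]: least fixpoint, start Z0 = Sat(alarm) = {q1, q2, q4}, add states in Sat(wait) with every successor in Z. Already a fixed point.
Sat(A[wait U alarm]) = {q1, q2, q4}
E[(wait ∧ alarm) U A[wait U alarm]]: least fixpoint, start Z0 = Sat(A[wait U alarm]) = {q1, q2, q4}, add states in Sat(wait ∧ alarm) with some successor in Z. Already a fixed point.
Sat(E[(wait ∧ alarm) U A[wait U alarm]]) = {q1, q2, q4}
q0 ∉ Sat(E[(wait ∧ alarm) U A[wait U alarm]]) = {q1, q2, q4}, so the formula does not hold at q0.

No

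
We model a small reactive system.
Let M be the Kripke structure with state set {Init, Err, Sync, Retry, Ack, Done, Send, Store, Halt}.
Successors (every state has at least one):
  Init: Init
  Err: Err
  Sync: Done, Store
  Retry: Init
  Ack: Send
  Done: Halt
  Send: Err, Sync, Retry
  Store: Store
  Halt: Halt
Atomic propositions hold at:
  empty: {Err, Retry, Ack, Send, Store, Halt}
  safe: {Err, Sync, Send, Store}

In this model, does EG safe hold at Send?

Yes

EG safe: greatest fixpoint, start Z0 = {Err, Sync, Send, Store}, keep only states in Sat with some successor in Z. Already a fixed point.
Sat(EG safe) = {Err, Sync, Send, Store}
Send ∈ Sat(EG safe) = {Err, Sync, Send, Store}, so the formula holds at Send.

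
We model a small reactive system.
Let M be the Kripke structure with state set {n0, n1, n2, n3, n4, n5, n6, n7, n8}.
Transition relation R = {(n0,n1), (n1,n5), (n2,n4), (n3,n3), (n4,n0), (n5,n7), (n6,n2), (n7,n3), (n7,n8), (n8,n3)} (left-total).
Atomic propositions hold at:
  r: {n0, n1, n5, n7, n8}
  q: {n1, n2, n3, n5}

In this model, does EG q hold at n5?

No

EG q: greatest fixpoint, start Z0 = {n1, n2, n3, n5}, keep only states in Sat with some successor in Z. Z1 = {n1, n3}; Z2 = {n3}; fixed.
Sat(EG q) = {n3}
n5 ∉ Sat(EG q) = {n3}, so the formula does not hold at n5.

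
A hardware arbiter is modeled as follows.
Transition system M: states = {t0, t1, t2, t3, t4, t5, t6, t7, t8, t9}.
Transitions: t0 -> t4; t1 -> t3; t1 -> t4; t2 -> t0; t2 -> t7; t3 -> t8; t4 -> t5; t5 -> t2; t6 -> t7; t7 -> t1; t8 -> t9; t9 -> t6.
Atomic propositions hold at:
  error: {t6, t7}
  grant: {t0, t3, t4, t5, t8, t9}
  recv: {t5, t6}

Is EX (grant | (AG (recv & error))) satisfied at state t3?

Sat(recv & error) = {t6}
AG (recv & error): greatest fixpoint, start Z0 = {t6}, keep only states in Sat with every successor in Z. Z1 = ∅; fixed.
Sat(AG (recv & error)) = ∅
Sat(grant | (AG (recv & error))) = {t0, t3, t4, t5, t8, t9}
Sat(EX (grant | (AG (recv & error)))) = {s : some successor in {t0, t3, t4, t5, t8, t9}} = {t0, t1, t2, t3, t4, t8}
t3 ∈ Sat(EX (grant | (AG (recv & error)))) = {t0, t1, t2, t3, t4, t8}, so the formula holds at t3.

Yes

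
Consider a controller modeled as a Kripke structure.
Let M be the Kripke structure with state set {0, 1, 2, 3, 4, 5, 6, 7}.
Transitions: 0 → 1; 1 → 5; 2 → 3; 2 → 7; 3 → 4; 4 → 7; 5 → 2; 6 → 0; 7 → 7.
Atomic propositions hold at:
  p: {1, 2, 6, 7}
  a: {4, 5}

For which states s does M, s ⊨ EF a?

EF a: least fixpoint, start Z0 = {4, 5}, add states with some successor in Z. Z1 = {1, 3, 4, 5}; Z2 = {0, 1, 2, 3, 4, 5}; Z3 = {0, 1, 2, 3, 4, 5, 6}; fixed.
Sat(EF a) = {0, 1, 2, 3, 4, 5, 6}

{0, 1, 2, 3, 4, 5, 6}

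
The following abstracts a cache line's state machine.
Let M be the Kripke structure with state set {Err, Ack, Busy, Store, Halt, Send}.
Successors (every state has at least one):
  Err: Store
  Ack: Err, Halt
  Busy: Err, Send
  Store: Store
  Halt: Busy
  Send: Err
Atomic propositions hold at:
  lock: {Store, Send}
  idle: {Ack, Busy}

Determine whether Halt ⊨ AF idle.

AF idle: least fixpoint, start Z0 = {Ack, Busy}, add states with every successor in Z. Z1 = {Ack, Busy, Halt}; fixed.
Sat(AF idle) = {Ack, Busy, Halt}
Halt ∈ Sat(AF idle) = {Ack, Busy, Halt}, so the formula holds at Halt.

Yes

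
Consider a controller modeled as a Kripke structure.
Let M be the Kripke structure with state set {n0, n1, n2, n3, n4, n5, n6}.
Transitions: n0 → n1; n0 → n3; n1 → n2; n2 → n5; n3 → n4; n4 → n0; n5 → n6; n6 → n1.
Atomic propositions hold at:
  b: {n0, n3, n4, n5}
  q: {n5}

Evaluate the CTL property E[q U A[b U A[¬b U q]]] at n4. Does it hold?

No

Sat(¬b) = {n1, n2, n6}
A[¬b U q]: least fixpoint, start Z0 = Sat(q) = {n5}, add states in Sat(¬b) with every successor in Z. Z1 = {n2, n5}; Z2 = {n1, n2, n5}; Z3 = {n1, n2, n5, n6}; fixed.
Sat(A[¬b U q]) = {n1, n2, n5, n6}
A[b U A[¬b U q]]: least fixpoint, start Z0 = Sat(A[¬b U q]) = {n1, n2, n5, n6}, add states in Sat(b) with every successor in Z. Already a fixed point.
Sat(A[b U A[¬b U q]]) = {n1, n2, n5, n6}
E[q U A[b U A[¬b U q]]]: least fixpoint, start Z0 = Sat(A[b U A[¬b U q]]) = {n1, n2, n5, n6}, add states in Sat(q) with some successor in Z. Already a fixed point.
Sat(E[q U A[b U A[¬b U q]]]) = {n1, n2, n5, n6}
n4 ∉ Sat(E[q U A[b U A[¬b U q]]]) = {n1, n2, n5, n6}, so the formula does not hold at n4.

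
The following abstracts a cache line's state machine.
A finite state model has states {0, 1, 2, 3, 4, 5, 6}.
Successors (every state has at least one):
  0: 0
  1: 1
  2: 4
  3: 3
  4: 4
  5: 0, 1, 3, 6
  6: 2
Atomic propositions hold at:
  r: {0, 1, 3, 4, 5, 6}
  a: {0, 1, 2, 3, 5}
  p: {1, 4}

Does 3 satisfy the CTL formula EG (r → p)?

Sat(r → p) = {1, 2, 4}
EG (r → p): greatest fixpoint, start Z0 = {1, 2, 4}, keep only states in Sat with some successor in Z. Already a fixed point.
Sat(EG (r → p)) = {1, 2, 4}
3 ∉ Sat(EG (r → p)) = {1, 2, 4}, so the formula does not hold at 3.

No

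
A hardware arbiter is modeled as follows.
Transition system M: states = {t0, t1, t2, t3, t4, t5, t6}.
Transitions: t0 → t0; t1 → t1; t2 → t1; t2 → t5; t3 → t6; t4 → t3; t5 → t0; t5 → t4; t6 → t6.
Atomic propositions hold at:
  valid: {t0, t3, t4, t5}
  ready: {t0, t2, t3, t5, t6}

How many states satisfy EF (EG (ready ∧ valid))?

3

Sat(ready ∧ valid) = {t0, t3, t5}
EG (ready ∧ valid): greatest fixpoint, start Z0 = {t0, t3, t5}, keep only states in Sat with some successor in Z. Z1 = {t0, t5}; fixed.
Sat(EG (ready ∧ valid)) = {t0, t5}
EF (EG (ready ∧ valid)): least fixpoint, start Z0 = {t0, t5}, add states with some successor in Z. Z1 = {t0, t2, t5}; fixed.
Sat(EF (EG (ready ∧ valid))) = {t0, t2, t5}
|Sat(EF (EG (ready ∧ valid)))| = |{t0, t2, t5}| = 3.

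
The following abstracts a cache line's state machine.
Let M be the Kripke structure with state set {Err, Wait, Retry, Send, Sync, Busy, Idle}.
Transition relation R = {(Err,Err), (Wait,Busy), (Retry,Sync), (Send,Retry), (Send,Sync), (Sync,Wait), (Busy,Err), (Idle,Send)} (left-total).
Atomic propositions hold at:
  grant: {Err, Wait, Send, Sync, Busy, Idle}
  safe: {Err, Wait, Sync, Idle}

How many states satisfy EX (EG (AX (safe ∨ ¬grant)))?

3

Sat(¬grant) = {Retry}
Sat(safe ∨ ¬grant) = {Err, Wait, Retry, Sync, Idle}
Sat(AX (safe ∨ ¬grant)) = {s : every successor in {Err, Wait, Retry, Sync, Idle}} = {Err, Retry, Send, Sync, Busy}
EG (AX (safe ∨ ¬grant)): greatest fixpoint, start Z0 = {Err, Retry, Send, Sync, Busy}, keep only states in Sat with some successor in Z. Z1 = {Err, Retry, Send, Busy}; Z2 = {Err, Send, Busy}; Z3 = {Err, Busy}; fixed.
Sat(EG (AX (safe ∨ ¬grant))) = {Err, Busy}
Sat(EX (EG (AX (safe ∨ ¬grant)))) = {s : some successor in {Err, Busy}} = {Err, Wait, Busy}
|Sat(EX (EG (AX (safe ∨ ¬grant))))| = |{Err, Wait, Busy}| = 3.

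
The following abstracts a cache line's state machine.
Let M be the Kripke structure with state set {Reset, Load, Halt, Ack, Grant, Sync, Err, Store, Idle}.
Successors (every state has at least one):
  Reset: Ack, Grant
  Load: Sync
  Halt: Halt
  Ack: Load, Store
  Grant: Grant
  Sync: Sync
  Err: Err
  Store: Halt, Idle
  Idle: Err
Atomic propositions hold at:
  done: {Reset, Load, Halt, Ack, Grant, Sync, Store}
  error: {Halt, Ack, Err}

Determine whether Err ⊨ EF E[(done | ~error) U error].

Sat(~error) = {Reset, Load, Grant, Sync, Store, Idle}
Sat(done | ~error) = {Reset, Load, Halt, Ack, Grant, Sync, Store, Idle}
E[(done | ~error) U error]: least fixpoint, start Z0 = Sat(error) = {Halt, Ack, Err}, add states in Sat(done | ~error) with some successor in Z. Z1 = {Reset, Halt, Ack, Err, Store, Idle}; fixed.
Sat(E[(done | ~error) U error]) = {Reset, Halt, Ack, Err, Store, Idle}
EF E[(done | ~error) U error]: least fixpoint, start Z0 = {Reset, Halt, Ack, Err, Store, Idle}, add states with some successor in Z. Already a fixed point.
Sat(EF E[(done | ~error) U error]) = {Reset, Halt, Ack, Err, Store, Idle}
Err ∈ Sat(EF E[(done | ~error) U error]) = {Reset, Halt, Ack, Err, Store, Idle}, so the formula holds at Err.

Yes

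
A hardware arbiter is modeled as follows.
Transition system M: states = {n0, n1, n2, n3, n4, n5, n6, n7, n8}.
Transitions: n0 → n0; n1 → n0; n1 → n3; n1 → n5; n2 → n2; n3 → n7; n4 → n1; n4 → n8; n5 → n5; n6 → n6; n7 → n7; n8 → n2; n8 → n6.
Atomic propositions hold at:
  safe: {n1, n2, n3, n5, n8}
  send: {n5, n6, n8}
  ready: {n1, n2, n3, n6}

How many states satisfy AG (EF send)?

EF send: least fixpoint, start Z0 = {n5, n6, n8}, add states with some successor in Z. Z1 = {n1, n4, n5, n6, n8}; fixed.
Sat(EF send) = {n1, n4, n5, n6, n8}
AG (EF send): greatest fixpoint, start Z0 = {n1, n4, n5, n6, n8}, keep only states in Sat with every successor in Z. Z1 = {n4, n5, n6}; Z2 = {n5, n6}; fixed.
Sat(AG (EF send)) = {n5, n6}
|Sat(AG (EF send))| = |{n5, n6}| = 2.

2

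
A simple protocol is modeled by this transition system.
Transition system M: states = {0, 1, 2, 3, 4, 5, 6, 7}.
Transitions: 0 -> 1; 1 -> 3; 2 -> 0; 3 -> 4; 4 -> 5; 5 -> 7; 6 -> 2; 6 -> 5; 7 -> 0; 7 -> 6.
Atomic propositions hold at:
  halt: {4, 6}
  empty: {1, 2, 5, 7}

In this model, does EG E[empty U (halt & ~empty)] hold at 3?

No

Sat(~empty) = {0, 3, 4, 6}
Sat(halt & ~empty) = {4, 6}
E[empty U (halt & ~empty)]: least fixpoint, start Z0 = Sat((halt & ~empty)) = {4, 6}, add states in Sat(empty) with some successor in Z. Z1 = {4, 6, 7}; Z2 = {4, 5, 6, 7}; fixed.
Sat(E[empty U (halt & ~empty)]) = {4, 5, 6, 7}
EG E[empty U (halt & ~empty)]: greatest fixpoint, start Z0 = {4, 5, 6, 7}, keep only states in Sat with some successor in Z. Already a fixed point.
Sat(EG E[empty U (halt & ~empty)]) = {4, 5, 6, 7}
3 ∉ Sat(EG E[empty U (halt & ~empty)]) = {4, 5, 6, 7}, so the formula does not hold at 3.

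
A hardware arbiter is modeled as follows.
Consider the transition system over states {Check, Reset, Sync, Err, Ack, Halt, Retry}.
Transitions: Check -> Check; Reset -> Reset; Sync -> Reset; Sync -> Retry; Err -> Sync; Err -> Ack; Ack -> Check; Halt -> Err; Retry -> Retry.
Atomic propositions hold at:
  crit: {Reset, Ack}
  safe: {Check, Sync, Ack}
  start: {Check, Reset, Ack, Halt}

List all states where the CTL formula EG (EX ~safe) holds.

Sat(~safe) = {Reset, Err, Halt, Retry}
Sat(EX ~safe) = {s : some successor in {Reset, Err, Halt, Retry}} = {Reset, Sync, Halt, Retry}
EG (EX ~safe): greatest fixpoint, start Z0 = {Reset, Sync, Halt, Retry}, keep only states in Sat with some successor in Z. Z1 = {Reset, Sync, Retry}; fixed.
Sat(EG (EX ~safe)) = {Reset, Sync, Retry}

{Reset, Sync, Retry}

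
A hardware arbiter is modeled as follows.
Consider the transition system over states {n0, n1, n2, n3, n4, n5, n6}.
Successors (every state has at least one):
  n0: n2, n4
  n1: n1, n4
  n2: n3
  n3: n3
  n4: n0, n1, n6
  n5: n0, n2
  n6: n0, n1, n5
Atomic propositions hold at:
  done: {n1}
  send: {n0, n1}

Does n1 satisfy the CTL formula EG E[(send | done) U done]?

Yes

Sat(send | done) = {n0, n1}
E[(send | done) U done]: least fixpoint, start Z0 = Sat(done) = {n1}, add states in Sat(send | done) with some successor in Z. Already a fixed point.
Sat(E[(send | done) U done]) = {n1}
EG E[(send | done) U done]: greatest fixpoint, start Z0 = {n1}, keep only states in Sat with some successor in Z. Already a fixed point.
Sat(EG E[(send | done) U done]) = {n1}
n1 ∈ Sat(EG E[(send | done) U done]) = {n1}, so the formula holds at n1.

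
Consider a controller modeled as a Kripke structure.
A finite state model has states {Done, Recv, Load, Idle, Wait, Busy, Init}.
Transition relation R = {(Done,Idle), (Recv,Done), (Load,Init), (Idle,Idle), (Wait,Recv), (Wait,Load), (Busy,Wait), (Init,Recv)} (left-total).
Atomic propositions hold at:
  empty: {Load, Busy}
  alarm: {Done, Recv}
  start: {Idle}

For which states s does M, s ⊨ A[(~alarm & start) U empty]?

Sat(~alarm) = {Load, Idle, Wait, Busy, Init}
Sat(~alarm & start) = {Idle}
A[(~alarm & start) U empty]: least fixpoint, start Z0 = Sat(empty) = {Load, Busy}, add states in Sat(~alarm & start) with every successor in Z. Already a fixed point.
Sat(A[(~alarm & start) U empty]) = {Load, Busy}

{Load, Busy}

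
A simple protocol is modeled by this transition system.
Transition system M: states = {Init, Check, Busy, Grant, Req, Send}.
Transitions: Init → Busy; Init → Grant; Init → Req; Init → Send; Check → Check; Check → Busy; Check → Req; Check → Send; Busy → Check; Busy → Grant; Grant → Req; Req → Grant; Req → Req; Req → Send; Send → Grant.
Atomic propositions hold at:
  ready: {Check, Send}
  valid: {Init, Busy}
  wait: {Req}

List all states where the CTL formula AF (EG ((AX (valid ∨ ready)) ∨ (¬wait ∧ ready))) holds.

{Check}

Sat(valid ∨ ready) = {Init, Check, Busy, Send}
Sat(AX (valid ∨ ready)) = {s : every successor in {Init, Check, Busy, Send}} = ∅
Sat(¬wait) = {Init, Check, Busy, Grant, Send}
Sat(¬wait ∧ ready) = {Check, Send}
Sat((AX (valid ∨ ready)) ∨ (¬wait ∧ ready)) = {Check, Send}
EG ((AX (valid ∨ ready)) ∨ (¬wait ∧ ready)): greatest fixpoint, start Z0 = {Check, Send}, keep only states in Sat with some successor in Z. Z1 = {Check}; fixed.
Sat(EG ((AX (valid ∨ ready)) ∨ (¬wait ∧ ready))) = {Check}
AF (EG ((AX (valid ∨ ready)) ∨ (¬wait ∧ ready))): least fixpoint, start Z0 = {Check}, add states with every successor in Z. Already a fixed point.
Sat(AF (EG ((AX (valid ∨ ready)) ∨ (¬wait ∧ ready)))) = {Check}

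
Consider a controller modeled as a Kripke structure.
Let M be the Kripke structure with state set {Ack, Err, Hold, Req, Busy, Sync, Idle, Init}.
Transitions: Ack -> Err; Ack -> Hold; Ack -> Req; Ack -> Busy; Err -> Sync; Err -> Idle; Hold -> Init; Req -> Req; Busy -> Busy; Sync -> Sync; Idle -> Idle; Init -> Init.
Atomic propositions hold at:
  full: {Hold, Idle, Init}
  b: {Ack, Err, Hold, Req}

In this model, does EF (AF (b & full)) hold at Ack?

Yes

Sat(b & full) = {Hold}
AF (b & full): least fixpoint, start Z0 = {Hold}, add states with every successor in Z. Already a fixed point.
Sat(AF (b & full)) = {Hold}
EF (AF (b & full)): least fixpoint, start Z0 = {Hold}, add states with some successor in Z. Z1 = {Ack, Hold}; fixed.
Sat(EF (AF (b & full))) = {Ack, Hold}
Ack ∈ Sat(EF (AF (b & full))) = {Ack, Hold}, so the formula holds at Ack.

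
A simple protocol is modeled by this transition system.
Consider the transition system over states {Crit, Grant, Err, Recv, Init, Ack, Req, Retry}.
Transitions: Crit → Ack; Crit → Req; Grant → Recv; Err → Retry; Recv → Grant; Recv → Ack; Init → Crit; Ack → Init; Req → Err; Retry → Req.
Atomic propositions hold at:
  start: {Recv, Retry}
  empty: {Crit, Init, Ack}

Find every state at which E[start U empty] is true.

E[start U empty]: least fixpoint, start Z0 = Sat(empty) = {Crit, Init, Ack}, add states in Sat(start) with some successor in Z. Z1 = {Crit, Recv, Init, Ack}; fixed.
Sat(E[start U empty]) = {Crit, Recv, Init, Ack}

{Crit, Recv, Init, Ack}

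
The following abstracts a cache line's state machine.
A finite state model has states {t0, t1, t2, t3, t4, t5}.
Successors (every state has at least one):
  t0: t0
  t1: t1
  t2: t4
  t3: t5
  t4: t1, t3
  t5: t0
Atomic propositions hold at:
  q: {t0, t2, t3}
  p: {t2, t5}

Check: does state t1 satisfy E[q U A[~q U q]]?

Sat(~q) = {t1, t4, t5}
A[~q U q]: least fixpoint, start Z0 = Sat(q) = {t0, t2, t3}, add states in Sat(~q) with every successor in Z. Z1 = {t0, t2, t3, t5}; fixed.
Sat(A[~q U q]) = {t0, t2, t3, t5}
E[q U A[~q U q]]: least fixpoint, start Z0 = Sat(A[~q U q]) = {t0, t2, t3, t5}, add states in Sat(q) with some successor in Z. Already a fixed point.
Sat(E[q U A[~q U q]]) = {t0, t2, t3, t5}
t1 ∉ Sat(E[q U A[~q U q]]) = {t0, t2, t3, t5}, so the formula does not hold at t1.

No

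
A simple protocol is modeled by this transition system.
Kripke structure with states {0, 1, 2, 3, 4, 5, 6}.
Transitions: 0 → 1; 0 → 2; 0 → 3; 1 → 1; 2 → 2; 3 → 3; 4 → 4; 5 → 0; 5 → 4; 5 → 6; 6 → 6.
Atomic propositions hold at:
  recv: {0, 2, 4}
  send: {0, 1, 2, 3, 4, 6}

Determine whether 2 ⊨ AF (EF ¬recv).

Sat(¬recv) = {1, 3, 5, 6}
EF ¬recv: least fixpoint, start Z0 = {1, 3, 5, 6}, add states with some successor in Z. Z1 = {0, 1, 3, 5, 6}; fixed.
Sat(EF ¬recv) = {0, 1, 3, 5, 6}
AF (EF ¬recv): least fixpoint, start Z0 = {0, 1, 3, 5, 6}, add states with every successor in Z. Already a fixed point.
Sat(AF (EF ¬recv)) = {0, 1, 3, 5, 6}
2 ∉ Sat(AF (EF ¬recv)) = {0, 1, 3, 5, 6}, so the formula does not hold at 2.

No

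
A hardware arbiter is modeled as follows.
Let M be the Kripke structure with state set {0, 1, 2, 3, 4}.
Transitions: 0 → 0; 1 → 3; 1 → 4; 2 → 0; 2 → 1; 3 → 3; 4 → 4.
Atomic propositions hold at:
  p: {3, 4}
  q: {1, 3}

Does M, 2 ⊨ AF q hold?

No

AF q: least fixpoint, start Z0 = {1, 3}, add states with every successor in Z. Already a fixed point.
Sat(AF q) = {1, 3}
2 ∉ Sat(AF q) = {1, 3}, so the formula does not hold at 2.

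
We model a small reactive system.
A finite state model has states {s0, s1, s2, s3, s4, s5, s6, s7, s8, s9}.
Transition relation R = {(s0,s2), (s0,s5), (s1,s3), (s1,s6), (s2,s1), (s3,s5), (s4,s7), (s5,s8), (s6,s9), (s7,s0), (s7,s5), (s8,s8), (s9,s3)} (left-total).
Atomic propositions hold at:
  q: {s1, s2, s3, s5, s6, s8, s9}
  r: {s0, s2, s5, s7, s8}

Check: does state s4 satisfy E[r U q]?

E[r U q]: least fixpoint, start Z0 = Sat(q) = {s1, s2, s3, s5, s6, s8, s9}, add states in Sat(r) with some successor in Z. Z1 = {s0, s1, s2, s3, s5, s6, s7, s8, s9}; fixed.
Sat(E[r U q]) = {s0, s1, s2, s3, s5, s6, s7, s8, s9}
s4 ∉ Sat(E[r U q]) = {s0, s1, s2, s3, s5, s6, s7, s8, s9}, so the formula does not hold at s4.

No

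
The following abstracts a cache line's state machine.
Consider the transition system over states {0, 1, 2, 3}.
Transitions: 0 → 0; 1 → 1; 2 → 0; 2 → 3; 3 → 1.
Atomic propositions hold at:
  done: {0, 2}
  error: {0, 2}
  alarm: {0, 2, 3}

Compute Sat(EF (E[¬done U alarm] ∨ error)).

Sat(¬done) = {1, 3}
E[¬done U alarm]: least fixpoint, start Z0 = Sat(alarm) = {0, 2, 3}, add states in Sat(¬done) with some successor in Z. Already a fixed point.
Sat(E[¬done U alarm]) = {0, 2, 3}
Sat(E[¬done U alarm] ∨ error) = {0, 2, 3}
EF (E[¬done U alarm] ∨ error): least fixpoint, start Z0 = {0, 2, 3}, add states with some successor in Z. Already a fixed point.
Sat(EF (E[¬done U alarm] ∨ error)) = {0, 2, 3}

{0, 2, 3}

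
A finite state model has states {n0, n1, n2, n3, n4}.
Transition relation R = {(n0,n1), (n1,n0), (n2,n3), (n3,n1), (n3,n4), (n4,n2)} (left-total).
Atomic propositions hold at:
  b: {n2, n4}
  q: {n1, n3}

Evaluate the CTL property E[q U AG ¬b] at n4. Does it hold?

Sat(¬b) = {n0, n1, n3}
AG ¬b: greatest fixpoint, start Z0 = {n0, n1, n3}, keep only states in Sat with every successor in Z. Z1 = {n0, n1}; fixed.
Sat(AG ¬b) = {n0, n1}
E[q U AG ¬b]: least fixpoint, start Z0 = Sat(AG ¬b) = {n0, n1}, add states in Sat(q) with some successor in Z. Z1 = {n0, n1, n3}; fixed.
Sat(E[q U AG ¬b]) = {n0, n1, n3}
n4 ∉ Sat(E[q U AG ¬b]) = {n0, n1, n3}, so the formula does not hold at n4.

No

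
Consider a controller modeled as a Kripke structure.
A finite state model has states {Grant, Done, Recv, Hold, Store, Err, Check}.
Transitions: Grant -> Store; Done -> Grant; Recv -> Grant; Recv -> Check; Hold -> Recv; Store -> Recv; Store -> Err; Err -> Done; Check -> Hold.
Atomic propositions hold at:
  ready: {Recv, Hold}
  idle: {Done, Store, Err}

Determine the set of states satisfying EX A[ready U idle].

A[ready U idle]: least fixpoint, start Z0 = Sat(idle) = {Done, Store, Err}, add states in Sat(ready) with every successor in Z. Already a fixed point.
Sat(A[ready U idle]) = {Done, Store, Err}
Sat(EX A[ready U idle]) = {s : some successor in {Done, Store, Err}} = {Grant, Store, Err}

{Grant, Store, Err}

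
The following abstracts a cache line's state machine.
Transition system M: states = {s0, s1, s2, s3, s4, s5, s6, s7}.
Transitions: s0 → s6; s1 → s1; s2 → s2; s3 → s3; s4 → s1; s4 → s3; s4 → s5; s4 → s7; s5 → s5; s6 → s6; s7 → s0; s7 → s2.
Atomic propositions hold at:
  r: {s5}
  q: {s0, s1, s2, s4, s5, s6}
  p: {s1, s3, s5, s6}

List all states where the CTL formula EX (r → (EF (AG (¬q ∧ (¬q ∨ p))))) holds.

Sat(¬q) = {s3, s7}
Sat(¬q ∨ p) = {s1, s3, s5, s6, s7}
Sat(¬q ∧ (¬q ∨ p)) = {s3, s7}
AG (¬q ∧ (¬q ∨ p)): greatest fixpoint, start Z0 = {s3, s7}, keep only states in Sat with every successor in Z. Z1 = {s3}; fixed.
Sat(AG (¬q ∧ (¬q ∨ p))) = {s3}
EF (AG (¬q ∧ (¬q ∨ p))): least fixpoint, start Z0 = {s3}, add states with some successor in Z. Z1 = {s3, s4}; fixed.
Sat(EF (AG (¬q ∧ (¬q ∨ p)))) = {s3, s4}
Sat(r → (EF (AG (¬q ∧ (¬q ∨ p))))) = {s0, s1, s2, s3, s4, s6, s7}
Sat(EX (r → (EF (AG (¬q ∧ (¬q ∨ p)))))) = {s : some successor in {s0, s1, s2, s3, s4, s6, s7}} = {s0, s1, s2, s3, s4, s6, s7}

{s0, s1, s2, s3, s4, s6, s7}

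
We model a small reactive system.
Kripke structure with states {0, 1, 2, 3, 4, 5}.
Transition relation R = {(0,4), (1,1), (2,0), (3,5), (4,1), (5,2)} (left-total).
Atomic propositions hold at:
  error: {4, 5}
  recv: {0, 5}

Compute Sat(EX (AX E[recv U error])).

{2, 5}

E[recv U error]: least fixpoint, start Z0 = Sat(error) = {4, 5}, add states in Sat(recv) with some successor in Z. Z1 = {0, 4, 5}; fixed.
Sat(E[recv U error]) = {0, 4, 5}
Sat(AX E[recv U error]) = {s : every successor in {0, 4, 5}} = {0, 2, 3}
Sat(EX (AX E[recv U error])) = {s : some successor in {0, 2, 3}} = {2, 5}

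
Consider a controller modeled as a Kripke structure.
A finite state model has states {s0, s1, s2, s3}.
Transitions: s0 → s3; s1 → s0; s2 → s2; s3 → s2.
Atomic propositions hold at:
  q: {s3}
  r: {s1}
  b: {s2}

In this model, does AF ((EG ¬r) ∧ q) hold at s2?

Sat(¬r) = {s0, s2, s3}
EG ¬r: greatest fixpoint, start Z0 = {s0, s2, s3}, keep only states in Sat with some successor in Z. Already a fixed point.
Sat(EG ¬r) = {s0, s2, s3}
Sat((EG ¬r) ∧ q) = {s3}
AF ((EG ¬r) ∧ q): least fixpoint, start Z0 = {s3}, add states with every successor in Z. Z1 = {s0, s3}; Z2 = {s0, s1, s3}; fixed.
Sat(AF ((EG ¬r) ∧ q)) = {s0, s1, s3}
s2 ∉ Sat(AF ((EG ¬r) ∧ q)) = {s0, s1, s3}, so the formula does not hold at s2.

No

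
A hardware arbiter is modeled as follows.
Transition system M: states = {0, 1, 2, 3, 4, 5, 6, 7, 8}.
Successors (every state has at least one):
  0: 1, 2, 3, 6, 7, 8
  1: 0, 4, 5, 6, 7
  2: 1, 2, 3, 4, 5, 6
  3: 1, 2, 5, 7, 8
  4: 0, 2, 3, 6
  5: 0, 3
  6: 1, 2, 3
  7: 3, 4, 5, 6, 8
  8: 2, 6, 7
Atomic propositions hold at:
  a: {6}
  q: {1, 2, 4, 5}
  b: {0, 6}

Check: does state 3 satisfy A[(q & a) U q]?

Sat(q & a) = ∅
A[(q & a) U q]: least fixpoint, start Z0 = Sat(q) = {1, 2, 4, 5}, add states in Sat(q & a) with every successor in Z. Already a fixed point.
Sat(A[(q & a) U q]) = {1, 2, 4, 5}
3 ∉ Sat(A[(q & a) U q]) = {1, 2, 4, 5}, so the formula does not hold at 3.

No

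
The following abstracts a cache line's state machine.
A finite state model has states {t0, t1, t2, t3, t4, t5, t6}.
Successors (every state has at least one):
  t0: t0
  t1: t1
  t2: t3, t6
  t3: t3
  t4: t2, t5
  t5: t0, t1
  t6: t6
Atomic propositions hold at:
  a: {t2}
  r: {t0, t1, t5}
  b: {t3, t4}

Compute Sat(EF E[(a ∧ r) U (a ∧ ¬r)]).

{t2, t4}

Sat(a ∧ r) = ∅
Sat(¬r) = {t2, t3, t4, t6}
Sat(a ∧ ¬r) = {t2}
E[(a ∧ r) U (a ∧ ¬r)]: least fixpoint, start Z0 = Sat((a ∧ ¬r)) = {t2}, add states in Sat(a ∧ r) with some successor in Z. Already a fixed point.
Sat(E[(a ∧ r) U (a ∧ ¬r)]) = {t2}
EF E[(a ∧ r) U (a ∧ ¬r)]: least fixpoint, start Z0 = {t2}, add states with some successor in Z. Z1 = {t2, t4}; fixed.
Sat(EF E[(a ∧ r) U (a ∧ ¬r)]) = {t2, t4}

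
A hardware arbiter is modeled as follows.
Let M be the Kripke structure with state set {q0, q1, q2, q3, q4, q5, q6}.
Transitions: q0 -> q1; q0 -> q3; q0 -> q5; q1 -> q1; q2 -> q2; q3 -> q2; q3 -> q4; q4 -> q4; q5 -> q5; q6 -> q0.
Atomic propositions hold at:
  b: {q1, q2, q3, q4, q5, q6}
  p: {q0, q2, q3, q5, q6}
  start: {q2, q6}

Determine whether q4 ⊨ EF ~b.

Sat(~b) = {q0}
EF ~b: least fixpoint, start Z0 = {q0}, add states with some successor in Z. Z1 = {q0, q6}; fixed.
Sat(EF ~b) = {q0, q6}
q4 ∉ Sat(EF ~b) = {q0, q6}, so the formula does not hold at q4.

No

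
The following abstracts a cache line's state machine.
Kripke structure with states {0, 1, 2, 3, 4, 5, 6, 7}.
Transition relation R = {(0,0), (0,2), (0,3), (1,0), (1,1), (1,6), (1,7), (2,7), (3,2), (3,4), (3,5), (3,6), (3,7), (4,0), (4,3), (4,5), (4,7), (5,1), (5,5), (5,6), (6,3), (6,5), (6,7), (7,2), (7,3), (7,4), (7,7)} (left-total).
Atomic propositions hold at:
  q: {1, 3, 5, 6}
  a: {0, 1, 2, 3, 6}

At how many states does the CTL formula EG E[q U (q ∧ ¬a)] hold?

4

Sat(¬a) = {4, 5, 7}
Sat(q ∧ ¬a) = {5}
E[q U (q ∧ ¬a)]: least fixpoint, start Z0 = Sat((q ∧ ¬a)) = {5}, add states in Sat(q) with some successor in Z. Z1 = {3, 5, 6}; Z2 = {1, 3, 5, 6}; fixed.
Sat(E[q U (q ∧ ¬a)]) = {1, 3, 5, 6}
EG E[q U (q ∧ ¬a)]: greatest fixpoint, start Z0 = {1, 3, 5, 6}, keep only states in Sat with some successor in Z. Already a fixed point.
Sat(EG E[q U (q ∧ ¬a)]) = {1, 3, 5, 6}
|Sat(EG E[q U (q ∧ ¬a)])| = |{1, 3, 5, 6}| = 4.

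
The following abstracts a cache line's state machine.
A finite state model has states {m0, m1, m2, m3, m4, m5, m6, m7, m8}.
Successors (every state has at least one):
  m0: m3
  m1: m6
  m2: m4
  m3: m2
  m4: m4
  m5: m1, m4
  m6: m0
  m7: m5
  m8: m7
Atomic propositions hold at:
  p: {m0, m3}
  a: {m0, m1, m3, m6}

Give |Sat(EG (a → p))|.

Sat(a → p) = {m0, m2, m3, m4, m5, m7, m8}
EG (a → p): greatest fixpoint, start Z0 = {m0, m2, m3, m4, m5, m7, m8}, keep only states in Sat with some successor in Z. Already a fixed point.
Sat(EG (a → p)) = {m0, m2, m3, m4, m5, m7, m8}
|Sat(EG (a → p))| = |{m0, m2, m3, m4, m5, m7, m8}| = 7.

7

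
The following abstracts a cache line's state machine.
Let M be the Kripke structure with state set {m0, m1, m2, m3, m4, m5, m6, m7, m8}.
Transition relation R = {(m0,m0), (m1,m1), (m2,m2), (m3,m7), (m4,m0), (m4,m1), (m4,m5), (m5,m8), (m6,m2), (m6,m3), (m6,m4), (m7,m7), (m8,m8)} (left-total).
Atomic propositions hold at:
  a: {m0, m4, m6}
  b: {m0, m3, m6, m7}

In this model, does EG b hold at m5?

No

EG b: greatest fixpoint, start Z0 = {m0, m3, m6, m7}, keep only states in Sat with some successor in Z. Already a fixed point.
Sat(EG b) = {m0, m3, m6, m7}
m5 ∉ Sat(EG b) = {m0, m3, m6, m7}, so the formula does not hold at m5.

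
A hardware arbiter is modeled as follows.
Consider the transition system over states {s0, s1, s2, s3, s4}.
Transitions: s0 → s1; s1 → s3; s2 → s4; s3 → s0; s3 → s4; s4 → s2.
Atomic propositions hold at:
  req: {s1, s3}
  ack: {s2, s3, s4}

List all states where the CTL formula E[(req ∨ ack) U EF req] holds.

Sat(req ∨ ack) = {s1, s2, s3, s4}
EF req: least fixpoint, start Z0 = {s1, s3}, add states with some successor in Z. Z1 = {s0, s1, s3}; fixed.
Sat(EF req) = {s0, s1, s3}
E[(req ∨ ack) U EF req]: least fixpoint, start Z0 = Sat(EF req) = {s0, s1, s3}, add states in Sat(req ∨ ack) with some successor in Z. Already a fixed point.
Sat(E[(req ∨ ack) U EF req]) = {s0, s1, s3}

{s0, s1, s3}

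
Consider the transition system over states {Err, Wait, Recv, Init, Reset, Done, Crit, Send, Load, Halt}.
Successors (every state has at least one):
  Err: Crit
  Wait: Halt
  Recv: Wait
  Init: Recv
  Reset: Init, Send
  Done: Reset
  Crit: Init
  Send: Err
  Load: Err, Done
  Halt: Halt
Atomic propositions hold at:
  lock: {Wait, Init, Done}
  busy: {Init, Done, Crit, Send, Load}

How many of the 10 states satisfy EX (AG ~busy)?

4

Sat(~busy) = {Err, Wait, Recv, Reset, Halt}
AG ~busy: greatest fixpoint, start Z0 = {Err, Wait, Recv, Reset, Halt}, keep only states in Sat with every successor in Z. Z1 = {Wait, Recv, Halt}; fixed.
Sat(AG ~busy) = {Wait, Recv, Halt}
Sat(EX (AG ~busy)) = {s : some successor in {Wait, Recv, Halt}} = {Wait, Recv, Init, Halt}
|Sat(EX (AG ~busy))| = |{Wait, Recv, Init, Halt}| = 4.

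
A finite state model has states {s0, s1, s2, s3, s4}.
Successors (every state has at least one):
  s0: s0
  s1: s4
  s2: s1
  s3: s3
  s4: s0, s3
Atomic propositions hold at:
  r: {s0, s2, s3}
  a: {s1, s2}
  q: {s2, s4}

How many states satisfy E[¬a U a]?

Sat(¬a) = {s0, s3, s4}
E[¬a U a]: least fixpoint, start Z0 = Sat(a) = {s1, s2}, add states in Sat(¬a) with some successor in Z. Already a fixed point.
Sat(E[¬a U a]) = {s1, s2}
|Sat(E[¬a U a])| = |{s1, s2}| = 2.

2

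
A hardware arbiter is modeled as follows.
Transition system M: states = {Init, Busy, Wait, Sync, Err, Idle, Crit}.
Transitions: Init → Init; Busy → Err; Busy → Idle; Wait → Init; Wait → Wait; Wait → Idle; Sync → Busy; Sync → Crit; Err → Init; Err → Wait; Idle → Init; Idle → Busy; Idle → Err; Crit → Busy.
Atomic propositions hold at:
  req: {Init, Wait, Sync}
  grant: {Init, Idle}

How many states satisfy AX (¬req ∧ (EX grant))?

2

Sat(¬req) = {Busy, Err, Idle, Crit}
Sat(EX grant) = {s : some successor in {Init, Idle}} = {Init, Busy, Wait, Err, Idle}
Sat(¬req ∧ (EX grant)) = {Busy, Err, Idle}
Sat(AX (¬req ∧ (EX grant))) = {s : every successor in {Busy, Err, Idle}} = {Busy, Crit}
|Sat(AX (¬req ∧ (EX grant)))| = |{Busy, Crit}| = 2.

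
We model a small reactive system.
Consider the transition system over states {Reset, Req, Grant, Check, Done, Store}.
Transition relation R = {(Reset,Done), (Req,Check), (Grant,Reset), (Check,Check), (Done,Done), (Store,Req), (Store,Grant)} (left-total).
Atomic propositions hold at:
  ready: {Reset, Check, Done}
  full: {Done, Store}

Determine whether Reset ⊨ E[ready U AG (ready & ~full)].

No

Sat(~full) = {Reset, Req, Grant, Check}
Sat(ready & ~full) = {Reset, Check}
AG (ready & ~full): greatest fixpoint, start Z0 = {Reset, Check}, keep only states in Sat with every successor in Z. Z1 = {Check}; fixed.
Sat(AG (ready & ~full)) = {Check}
E[ready U AG (ready & ~full)]: least fixpoint, start Z0 = Sat(AG (ready & ~full)) = {Check}, add states in Sat(ready) with some successor in Z. Already a fixed point.
Sat(E[ready U AG (ready & ~full)]) = {Check}
Reset ∉ Sat(E[ready U AG (ready & ~full)]) = {Check}, so the formula does not hold at Reset.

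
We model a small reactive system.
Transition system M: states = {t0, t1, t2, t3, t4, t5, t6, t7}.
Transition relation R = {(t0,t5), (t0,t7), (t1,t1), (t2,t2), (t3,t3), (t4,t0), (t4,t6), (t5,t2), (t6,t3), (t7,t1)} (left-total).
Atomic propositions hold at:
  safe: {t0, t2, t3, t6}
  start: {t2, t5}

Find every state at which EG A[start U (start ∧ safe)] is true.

{t2, t5}

Sat(start ∧ safe) = {t2}
A[start U (start ∧ safe)]: least fixpoint, start Z0 = Sat((start ∧ safe)) = {t2}, add states in Sat(start) with every successor in Z. Z1 = {t2, t5}; fixed.
Sat(A[start U (start ∧ safe)]) = {t2, t5}
EG A[start U (start ∧ safe)]: greatest fixpoint, start Z0 = {t2, t5}, keep only states in Sat with some successor in Z. Already a fixed point.
Sat(EG A[start U (start ∧ safe)]) = {t2, t5}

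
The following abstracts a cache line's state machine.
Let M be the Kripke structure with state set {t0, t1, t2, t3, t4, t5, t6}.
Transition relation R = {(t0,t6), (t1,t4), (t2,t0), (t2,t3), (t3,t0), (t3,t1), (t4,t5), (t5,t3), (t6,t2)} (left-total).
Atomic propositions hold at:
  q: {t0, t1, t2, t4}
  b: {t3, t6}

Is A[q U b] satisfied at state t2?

Yes

A[q U b]: least fixpoint, start Z0 = Sat(b) = {t3, t6}, add states in Sat(q) with every successor in Z. Z1 = {t0, t3, t6}; Z2 = {t0, t2, t3, t6}; fixed.
Sat(A[q U b]) = {t0, t2, t3, t6}
t2 ∈ Sat(A[q U b]) = {t0, t2, t3, t6}, so the formula holds at t2.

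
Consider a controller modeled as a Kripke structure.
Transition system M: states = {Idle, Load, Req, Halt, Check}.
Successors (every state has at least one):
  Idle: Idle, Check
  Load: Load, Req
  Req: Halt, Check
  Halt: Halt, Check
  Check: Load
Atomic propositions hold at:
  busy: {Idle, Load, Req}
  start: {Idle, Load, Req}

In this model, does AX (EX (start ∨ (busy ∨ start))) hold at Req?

Sat(busy ∨ start) = {Idle, Load, Req}
Sat(start ∨ (busy ∨ start)) = {Idle, Load, Req}
Sat(EX (start ∨ (busy ∨ start))) = {s : some successor in {Idle, Load, Req}} = {Idle, Load, Check}
Sat(AX (EX (start ∨ (busy ∨ start)))) = {s : every successor in {Idle, Load, Check}} = {Idle, Check}
Req ∉ Sat(AX (EX (start ∨ (busy ∨ start)))) = {Idle, Check}, so the formula does not hold at Req.

No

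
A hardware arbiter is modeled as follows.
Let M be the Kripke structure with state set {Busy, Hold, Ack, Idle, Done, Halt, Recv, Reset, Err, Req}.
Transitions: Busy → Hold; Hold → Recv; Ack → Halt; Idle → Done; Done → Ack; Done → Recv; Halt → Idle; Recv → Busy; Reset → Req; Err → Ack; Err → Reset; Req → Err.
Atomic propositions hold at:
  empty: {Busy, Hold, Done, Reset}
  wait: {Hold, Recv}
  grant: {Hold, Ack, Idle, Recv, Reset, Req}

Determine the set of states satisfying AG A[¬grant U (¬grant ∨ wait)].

Sat(¬grant) = {Busy, Done, Halt, Err}
Sat(¬grant ∨ wait) = {Busy, Hold, Done, Halt, Recv, Err}
A[¬grant U (¬grant ∨ wait)]: least fixpoint, start Z0 = Sat((¬grant ∨ wait)) = {Busy, Hold, Done, Halt, Recv, Err}, add states in Sat(¬grant) with every successor in Z. Already a fixed point.
Sat(A[¬grant U (¬grant ∨ wait)]) = {Busy, Hold, Done, Halt, Recv, Err}
AG A[¬grant U (¬grant ∨ wait)]: greatest fixpoint, start Z0 = {Busy, Hold, Done, Halt, Recv, Err}, keep only states in Sat with every successor in Z. Z1 = {Busy, Hold, Recv}; fixed.
Sat(AG A[¬grant U (¬grant ∨ wait)]) = {Busy, Hold, Recv}

{Busy, Hold, Recv}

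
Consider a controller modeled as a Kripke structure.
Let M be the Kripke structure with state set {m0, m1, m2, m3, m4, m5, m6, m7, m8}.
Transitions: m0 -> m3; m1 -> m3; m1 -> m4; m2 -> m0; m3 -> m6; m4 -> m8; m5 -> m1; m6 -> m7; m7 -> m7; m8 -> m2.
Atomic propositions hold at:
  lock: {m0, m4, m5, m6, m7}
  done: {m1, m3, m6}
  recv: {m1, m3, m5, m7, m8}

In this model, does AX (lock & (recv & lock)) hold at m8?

No

Sat(recv & lock) = {m5, m7}
Sat(lock & (recv & lock)) = {m5, m7}
Sat(AX (lock & (recv & lock))) = {s : every successor in {m5, m7}} = {m6, m7}
m8 ∉ Sat(AX (lock & (recv & lock))) = {m6, m7}, so the formula does not hold at m8.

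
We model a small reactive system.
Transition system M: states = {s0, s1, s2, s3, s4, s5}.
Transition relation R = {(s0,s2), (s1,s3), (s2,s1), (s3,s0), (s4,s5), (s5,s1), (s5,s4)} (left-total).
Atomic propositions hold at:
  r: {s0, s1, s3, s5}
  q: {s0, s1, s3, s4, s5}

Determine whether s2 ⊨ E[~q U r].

Sat(~q) = {s2}
E[~q U r]: least fixpoint, start Z0 = Sat(r) = {s0, s1, s3, s5}, add states in Sat(~q) with some successor in Z. Z1 = {s0, s1, s2, s3, s5}; fixed.
Sat(E[~q U r]) = {s0, s1, s2, s3, s5}
s2 ∈ Sat(E[~q U r]) = {s0, s1, s2, s3, s5}, so the formula holds at s2.

Yes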